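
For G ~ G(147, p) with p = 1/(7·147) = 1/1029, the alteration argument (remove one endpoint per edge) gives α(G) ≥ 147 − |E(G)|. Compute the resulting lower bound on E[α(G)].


E[|E(G)|] = C(147, 2)·p = 10731 · (1/1029) = 73/7.
E[α(G)] ≥ n − E[|E(G)|] = 147 − 73/7 = 956/7.
Numerically: ≈ 136.5714.
(This is only a lower bound; the true E[α(G)] may be larger.)

E[α(G)] ≥ 956/7 ≈ 136.5714.


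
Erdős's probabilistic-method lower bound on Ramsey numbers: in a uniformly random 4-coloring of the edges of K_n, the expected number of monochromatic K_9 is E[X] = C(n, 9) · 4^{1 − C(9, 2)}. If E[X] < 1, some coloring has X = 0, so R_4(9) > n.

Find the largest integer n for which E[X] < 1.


We need C(n, 9) · 4^{1 − 36} < 1, i.e. C(n, 9) < 4^{36 − 1} = 1180591620717411303424.
Check values of n near the boundary:
  n = 908: C(908, 9) = 1111058428637338083100; 1111058428637338083100 < 1180591620717411303424? YES
  n = 909: C(909, 9) = 1122169012923711463931; 1122169012923711463931 < 1180591620717411303424? YES
  n = 910: C(910, 9) = 1133378248346922788210; 1133378248346922788210 < 1180591620717411303424? YES
  n = 911: C(911, 9) = 1144686900492291197405; 1144686900492291197405 < 1180591620717411303424? YES
  n = 912: C(912, 9) = 1156095740032081475120; 1156095740032081475120 < 1180591620717411303424? YES
  n = 913: C(913, 9) = 1167605542753639808390; 1167605542753639808390 < 1180591620717411303424? YES
  n = 914: C(914, 9) = 1179217089587653905932; 1179217089587653905932 < 1180591620717411303424? YES
  n = 915: C(915, 9) = 1190931166636537885130; 1190931166636537885130 < 1180591620717411303424? NO
  n = 916: C(916, 9) = 1202748565202942340440; 1202748565202942340440 < 1180591620717411303424? NO
The largest n with C(n, 9) < 1180591620717411303424 is n = 914 (where E[X] = 294804272396913476483/295147905179352825856 ≈ 0.99884). Hence R_4(9) > 914, i.e. R_4(9) ≥ 915.

Largest n = 914; hence R_4(9) > 914.


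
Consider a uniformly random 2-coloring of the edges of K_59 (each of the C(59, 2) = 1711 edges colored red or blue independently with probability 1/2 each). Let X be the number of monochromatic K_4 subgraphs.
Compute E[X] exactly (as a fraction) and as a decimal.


Let X = Σ_S X_S over the C(59, 4) = 455126 subsets S of size 4, where X_S = 1 if the K_4 on S is monochromatic.
For a fixed S, the K_4 on S has C(4, 2) = 6 edges. P[all 6 edges red] = (1/2)^6, and likewise for blue, so P[monochromatic] = 2·(1/2)^6 = 2^{1 − 6} = 1/32.
By linearity: E[X] = C(59, 4) · 2^{1 − 6} = 455126 · 1/32 = 227563/16.
Numerically: E[X] ≈ 14222.688.

E[X] = C(59,4)·2^(1−C(4,2)) = 227563/16 ≈ 14222.688.


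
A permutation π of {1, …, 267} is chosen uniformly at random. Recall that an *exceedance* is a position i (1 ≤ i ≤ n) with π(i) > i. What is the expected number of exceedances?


Write X = Σ_{i=1}^{267} X_i, where X_i = 1_{π(i) > i}.
For each fixed i, π(i) is uniform over {1, …, 267} (marginal of a uniform permutation), so P[π(i) > i] = (n − i)/n. Summing: Σ_{i=1}^{267} (n − i)/n = (0 + 1 + … + 266)/267 = 267(267 − 1)/(2·267) = (267 − 1)/2.
Hence E[X] = Σ_{i=1}^{267} (267 − i)/267 = 133 ≈ 133.0000.

E[X] = 133 = 133.0000.


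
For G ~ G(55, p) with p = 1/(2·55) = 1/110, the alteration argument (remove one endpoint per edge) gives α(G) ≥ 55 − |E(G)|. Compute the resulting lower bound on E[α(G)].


E[|E(G)|] = C(55, 2)·p = 1485 · (1/110) = 27/2.
E[α(G)] ≥ n − E[|E(G)|] = 55 − 27/2 = 83/2.
Numerically: ≈ 41.500000.
(This is only a lower bound; the true E[α(G)] may be larger.)

E[α(G)] ≥ 83/2 ≈ 41.500000.


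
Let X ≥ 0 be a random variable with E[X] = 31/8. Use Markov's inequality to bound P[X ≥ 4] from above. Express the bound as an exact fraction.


μ = E[X] = 31/8, a = 4.
Markov: P[X ≥ 4] ≤ μ/a = (31/8)/4 = 31/32.
Numerically: ≈ 0.96875.
(Since a = 4 > μ = 3.87500, the bound 31/32 is < 1 and informative.)

P[X ≥ 4] ≤ 31/32 ≈ 0.96875.


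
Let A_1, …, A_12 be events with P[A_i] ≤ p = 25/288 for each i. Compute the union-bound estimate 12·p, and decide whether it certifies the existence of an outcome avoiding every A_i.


Union bound: P[∪_{i=1}^{12} A_i] ≤ Σ_i P[A_i] ≤ 12·p = 12·(25/288) = 25/24.
Numerically: 25/24 ≈ 1.041667.
Is 25/24 < 1? NO.
Since the bound 25/24 is ≥ 1, the union bound is uninformative here; it does NOT by itself certify existence.

12·p = 25/24 ≈ 1.041667; existence NOT certified by the union bound.


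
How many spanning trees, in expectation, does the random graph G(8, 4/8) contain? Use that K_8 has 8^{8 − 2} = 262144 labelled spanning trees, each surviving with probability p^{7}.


K_8 has 8^{8 − 2} = 262144 labelled spanning trees.
For each such spanning tree H, let X_H = 1 if all 7 edges of H are present in G. Then P[X_H = 1] = p^{7} = (1/2)^{7} = 1/128.
By linearity: E[X] = Σ_H E[X_H] = 262144 · p^{7} = 262144 · 1/128 = 2048.
Numerically: E[X] ≈ 2.05e+03.

E[X] = 262144 · (1/2)^{7} = 2048 ≈ 2.05e+03.


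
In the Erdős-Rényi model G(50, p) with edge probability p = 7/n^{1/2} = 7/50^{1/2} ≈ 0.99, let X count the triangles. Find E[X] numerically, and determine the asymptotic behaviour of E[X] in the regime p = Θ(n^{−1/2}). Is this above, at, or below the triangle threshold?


Number of potential triangles: C(50, 3) = 19600.
Each occurs with probability p³ ≈ (0.99)³ ≈ 9.70151e-01.
By linearity: E[X] = C(50, 3)·p³ ≈ 19600 · 9.70151e-01 ≈ 19014.950.
Since α = 1/2 < 1, p = c/n^{1/2} ≫ 1/n is above the triangle threshold p ~ 1/n. Asymptotically E[X] ~ (c³/6)·n^{3(1−α)} = (7³/6)·n^{1.5} → ∞; triangles are abundant w.h.p.

E[X] ≈ 19014.950; in regime p = Θ(1/n^{1/2}) E[X] diverges (above the triangle threshold p ~ 1/n).


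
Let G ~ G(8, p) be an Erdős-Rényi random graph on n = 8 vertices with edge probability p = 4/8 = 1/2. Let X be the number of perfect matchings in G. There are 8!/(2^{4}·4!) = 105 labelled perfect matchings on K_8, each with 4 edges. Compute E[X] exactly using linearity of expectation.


K_8 has 8!/(2^{4}·4!) = 105 labelled perfect matchings.
For each such perfect matching H, let X_H = 1 if all 4 edges of H are present in G. Then P[X_H = 1] = p^{4} = (1/2)^{4} = 1/16.
By linearity of expectation: E[X] = Σ_H E[X_H] = 105 · p^{4} = 105 · 1/16 = 105/16.
Numerically: E[X] ≈ 6.5625.

E[X] = 105 · (1/2)^{4} = 105/16 ≈ 6.5625.


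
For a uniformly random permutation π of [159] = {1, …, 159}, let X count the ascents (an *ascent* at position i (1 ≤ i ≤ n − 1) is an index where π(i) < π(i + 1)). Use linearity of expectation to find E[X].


Write X = Σ X_I over i = 1, …, 158, with X_I the indicator of one ascent.
There are 158 indicators.
For each fixed i, the pair (π(i), π(i+1)) is a uniformly random ordered pair of distinct values from {1, …, 159}; by symmetry P[π(i) < π(i+1)] = 1/2.
By linearity: E[X] = 158 · (1/2) = (159 − 1) · (1/2) = 79 ≈ 79.00000.

E[X] = 79 = 79.00000.


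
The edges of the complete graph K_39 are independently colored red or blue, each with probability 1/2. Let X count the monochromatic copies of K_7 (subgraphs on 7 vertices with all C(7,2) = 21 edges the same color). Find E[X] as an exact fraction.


Let X = Σ_S X_S over the C(39, 7) = 15380937 subsets S of size 7, where X_S = 1 if the K_7 on S is monochromatic.
For a fixed S, the K_7 on S has C(7, 2) = 21 edges. P[all 21 edges red] = (1/2)^21, and likewise for blue, so P[monochromatic] = 2·(1/2)^21 = 2^{1 − 21} = 1/1048576.
By linearity of expectation: E[X] = C(39, 7) · 2^{1 − 21} = 15380937 · 1/1048576 = 15380937/1048576.
Numerically: E[X] ≈ 14.668.

E[X] = C(39,7)·2^(1−C(7,2)) = 15380937/1048576 ≈ 14.668.


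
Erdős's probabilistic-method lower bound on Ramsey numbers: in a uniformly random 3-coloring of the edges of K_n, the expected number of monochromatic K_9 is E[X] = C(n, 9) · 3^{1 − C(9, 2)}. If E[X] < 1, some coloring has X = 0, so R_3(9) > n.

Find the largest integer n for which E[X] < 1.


We need C(n, 9) · 3^{1 − 36} < 1, i.e. C(n, 9) < 3^{36 − 1} = 50031545098999707.
Check values of n near the boundary:
  n = 298: C(298, 9) = 45207677551849890; 45207677551849890 < 50031545098999707? YES
  n = 299: C(299, 9) = 46610674441390059; 46610674441390059 < 50031545098999707? YES
  n = 300: C(300, 9) = 48052241692154700; 48052241692154700 < 50031545098999707? YES
  n = 301: C(301, 9) = 49533303936090975; 49533303936090975 < 50031545098999707? YES
  n = 302: C(302, 9) = 51054804739588650; 51054804739588650 < 50031545098999707? NO
  n = 303: C(303, 9) = 52617706925494425; 52617706925494425 < 50031545098999707? NO
The largest n with C(n, 9) < 50031545098999707 is n = 301 (where E[X] = 16511101312030325/16677181699666569 ≈ 0.9900). Hence R_3(9) > 301, i.e. R_3(9) ≥ 302.

Largest n = 301; hence R_3(9) > 301.


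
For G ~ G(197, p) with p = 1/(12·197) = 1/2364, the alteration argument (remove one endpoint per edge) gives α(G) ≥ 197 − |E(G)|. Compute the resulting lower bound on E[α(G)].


E[|E(G)|] = C(197, 2)·p = 19306 · (1/2364) = 49/6.
E[α(G)] ≥ n − E[|E(G)|] = 197 − 49/6 = 1133/6.
Numerically: ≈ 188.833.
(This is only a lower bound; the true E[α(G)] may be larger.)

E[α(G)] ≥ 1133/6 ≈ 188.833.


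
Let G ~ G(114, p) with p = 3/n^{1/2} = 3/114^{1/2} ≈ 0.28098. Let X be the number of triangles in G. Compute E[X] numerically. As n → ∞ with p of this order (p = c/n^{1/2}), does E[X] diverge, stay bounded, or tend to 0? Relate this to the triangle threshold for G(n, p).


Number of potential triangles: C(114, 3) = 240464.
Each occurs with probability p³ ≈ (0.28098)³ ≈ 2.2182296e-02.
By linearity: E[X] = C(114, 3)·p³ ≈ 240464 · 2.2182296e-02 ≈ 5334.04351.
Since α = 1/2 < 1, p = c/n^{1/2} ≫ 1/n is above the triangle threshold p ~ 1/n. Asymptotically E[X] ~ (c³/6)·n^{3(1−α)} = (3³/6)·n^{1.5} → ∞; triangles are abundant w.h.p.

E[X] ≈ 5334.04351; in regime p = Θ(1/n^{1/2}) E[X] diverges (above the triangle threshold p ~ 1/n).


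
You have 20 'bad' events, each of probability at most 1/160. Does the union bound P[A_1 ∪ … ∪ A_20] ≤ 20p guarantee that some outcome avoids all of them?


Union bound: P[∪_{i=1}^{20} A_i] ≤ Σ_i P[A_i] ≤ 20·p = 20·(1/160) = 1/8.
Numerically: 1/8 ≈ 0.125000.
Is 1/8 < 1? YES.
Since P[∪ A_i] ≤ 1/8 < 1, the complement has P[∩ A_i^c] ≥ 1 − 1/8 = 7/8 > 0, so some outcome avoids every A_i.

20·p = 1/8 ≈ 0.125000; existence CERTIFIED by the union bound.


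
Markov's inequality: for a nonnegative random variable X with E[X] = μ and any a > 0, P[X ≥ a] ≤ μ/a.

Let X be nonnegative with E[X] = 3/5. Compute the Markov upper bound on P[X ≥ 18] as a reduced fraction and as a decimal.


μ = E[X] = 3/5, a = 18.
Markov: P[X ≥ 18] ≤ μ/a = (3/5)/18 = 1/30.
Numerically: ≈ 0.033.
(Since a = 18 > μ = 0.600, the bound 1/30 is < 1 and informative.)

P[X ≥ 18] ≤ 1/30 ≈ 0.033.


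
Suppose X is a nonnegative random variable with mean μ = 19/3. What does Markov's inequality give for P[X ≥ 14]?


μ = E[X] = 19/3, a = 14.
Markov: P[X ≥ 14] ≤ μ/a = (19/3)/14 = 19/42.
Numerically: ≈ 0.452.
(Since a = 14 > μ = 6.333, the bound 19/42 is < 1 and informative.)

P[X ≥ 14] ≤ 19/42 ≈ 0.452.


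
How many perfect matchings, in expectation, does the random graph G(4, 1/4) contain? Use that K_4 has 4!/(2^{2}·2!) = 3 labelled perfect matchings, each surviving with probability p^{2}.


K_4 has 4!/(2^{2}·2!) = 3 labelled perfect matchings.
For each such perfect matching H, let X_H = 1 if all 2 edges of H are present in G. Then P[X_H = 1] = p^{2} = (1/4)^{2} = 1/16.
Summing the indicators: E[X] = Σ_H E[X_H] = 3 · p^{2} = 3 · 1/16 = 3/16.
Numerically: E[X] ≈ 0.1875.

E[X] = 3 · (1/4)^{2} = 3/16 ≈ 0.1875.


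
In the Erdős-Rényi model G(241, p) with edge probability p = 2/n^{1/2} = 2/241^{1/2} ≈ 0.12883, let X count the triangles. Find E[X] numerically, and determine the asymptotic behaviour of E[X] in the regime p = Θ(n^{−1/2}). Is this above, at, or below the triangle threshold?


Number of potential triangles: C(241, 3) = 2303960.
Each occurs with probability p³ ≈ (0.12883)³ ≈ 2.1382793e-03.
By linearity: E[X] = C(241, 3)·p³ ≈ 2303960 · 2.1382793e-03 ≈ 4926.50988.
Since α = 1/2 < 1, p = c/n^{1/2} ≫ 1/n is above the triangle threshold p ~ 1/n. Asymptotically E[X] ~ (c³/6)·n^{3(1−α)} = (2³/6)·n^{1.5} → ∞; triangles are abundant w.h.p.

E[X] ≈ 4926.50988; in regime p = Θ(1/n^{1/2}) E[X] diverges (above the triangle threshold p ~ 1/n).


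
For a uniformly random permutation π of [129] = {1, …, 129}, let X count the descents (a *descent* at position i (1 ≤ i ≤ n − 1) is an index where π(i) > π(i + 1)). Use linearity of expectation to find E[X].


Write X = Σ X_I over i = 1, …, 128, with X_I the indicator of one descent.
There are 128 indicators.
For each fixed i, the pair (π(i), π(i+1)) is a uniformly random ordered pair of distinct values from {1, …, 129}; by symmetry P[π(i) > π(i+1)] = 1/2.
By linearity: E[X] = 128 · (1/2) = (129 − 1) · (1/2) = 64 ≈ 64.000.

E[X] = 64 = 64.000.


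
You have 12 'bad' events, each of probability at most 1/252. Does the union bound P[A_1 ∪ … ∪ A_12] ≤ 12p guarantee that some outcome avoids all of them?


Union bound: P[∪_{i=1}^{12} A_i] ≤ Σ_i P[A_i] ≤ 12·p = 12·(1/252) = 1/21.
Numerically: 1/21 ≈ 0.0476190.
Is 1/21 < 1? YES.
Since P[∪ A_i] ≤ 1/21 < 1, the complement has P[∩ A_i^c] ≥ 1 − 1/21 = 20/21 > 0, so some outcome avoids every A_i.

12·p = 1/21 ≈ 0.0476190; existence CERTIFIED by the union bound.


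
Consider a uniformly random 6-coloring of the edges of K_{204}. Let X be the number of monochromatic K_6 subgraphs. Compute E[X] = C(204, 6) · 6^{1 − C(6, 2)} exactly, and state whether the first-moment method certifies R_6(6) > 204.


E[X] = C(204, 6) · 6^{1 − 15} = 92944609660 · 6^{−14} = 92944609660/78364164096.
As a reduced fraction: E[X] = 23236152415/19591041024 ≈ 1.1860601.
Is E[X] < 1? NO.
Since E[X] ≥ 1, the first-moment bound is inconclusive at n = 204; it does NOT by itself certify R_6(6) > 204.

E[X] = 23236152415/19591041024 ≈ 1.1860601; E[X] ≥ 1; first-moment method inconclusive here.


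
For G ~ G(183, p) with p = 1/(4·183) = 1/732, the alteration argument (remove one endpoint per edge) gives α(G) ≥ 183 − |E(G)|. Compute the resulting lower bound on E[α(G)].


E[|E(G)|] = C(183, 2)·p = 16653 · (1/732) = 91/4.
E[α(G)] ≥ n − E[|E(G)|] = 183 − 91/4 = 641/4.
Numerically: ≈ 160.250000.
(This is only a lower bound; the true E[α(G)] may be larger.)

E[α(G)] ≥ 641/4 ≈ 160.250000.


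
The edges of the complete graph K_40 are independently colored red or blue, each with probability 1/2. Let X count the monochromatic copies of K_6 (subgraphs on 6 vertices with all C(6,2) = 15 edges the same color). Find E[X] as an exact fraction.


Let X = Σ_S X_S over the C(40, 6) = 3838380 subsets S of size 6, where X_S = 1 if the K_6 on S is monochromatic.
For a fixed S, the K_6 on S has C(6, 2) = 15 edges. P[all 15 edges red] = (1/2)^15, and likewise for blue, so P[monochromatic] = 2·(1/2)^15 = 2^{1 − 15} = 1/16384.
By linearity of expectation: E[X] = C(40, 6) · 2^{1 − 15} = 3838380 · 1/16384 = 959595/4096.
Numerically: E[X] ≈ 234.276123.

E[X] = C(40,6)·2^(1−C(6,2)) = 959595/4096 ≈ 234.276123.


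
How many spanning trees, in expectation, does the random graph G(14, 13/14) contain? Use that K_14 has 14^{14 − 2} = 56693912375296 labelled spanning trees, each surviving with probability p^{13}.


K_14 has 14^{14 − 2} = 56693912375296 labelled spanning trees.
For each such spanning tree H, let X_H = 1 if all 13 edges of H are present in G. Then P[X_H = 1] = p^{13} = (13/14)^{13} = 302875106592253/793714773254144.
Summing the indicators: E[X] = Σ_H E[X_H] = 56693912375296 · p^{13} = 56693912375296 · 302875106592253/793714773254144 = 302875106592253/14.
Numerically: E[X] ≈ 2.16e+13.

E[X] = 56693912375296 · (13/14)^{13} = 302875106592253/14 ≈ 2.16e+13.


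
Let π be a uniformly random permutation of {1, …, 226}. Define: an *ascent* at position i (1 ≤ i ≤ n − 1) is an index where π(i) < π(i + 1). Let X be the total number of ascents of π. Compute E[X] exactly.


Write X = Σ X_I over i = 1, …, 225, with X_I the indicator of one ascent.
There are 225 indicators.
For each fixed i, the pair (π(i), π(i+1)) is a uniformly random ordered pair of distinct values from {1, …, 226}; by symmetry P[π(i) < π(i+1)] = 1/2.
By linearity: E[X] = 225 · (1/2) = (226 − 1) · (1/2) = 225/2 ≈ 112.50000.

E[X] = 225/2 = 112.50000.


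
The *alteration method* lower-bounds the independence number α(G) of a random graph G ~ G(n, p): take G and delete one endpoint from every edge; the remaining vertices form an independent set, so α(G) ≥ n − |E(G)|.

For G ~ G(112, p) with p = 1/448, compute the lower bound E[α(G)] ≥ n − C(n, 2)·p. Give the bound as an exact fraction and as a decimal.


E[|E(G)|] = C(112, 2)·p = 6216 · (1/448) = 111/8.
E[α(G)] ≥ n − E[|E(G)|] = 112 − 111/8 = 785/8.
Numerically: ≈ 98.1250.
(This is only a lower bound; the true E[α(G)] may be larger.)

E[α(G)] ≥ 785/8 ≈ 98.1250.


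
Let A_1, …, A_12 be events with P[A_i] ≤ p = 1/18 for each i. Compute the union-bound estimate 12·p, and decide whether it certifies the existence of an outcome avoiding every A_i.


Union bound: P[∪_{i=1}^{12} A_i] ≤ Σ_i P[A_i] ≤ 12·p = 12·(1/18) = 2/3.
Numerically: 2/3 ≈ 0.6666667.
Is 2/3 < 1? YES.
Since P[∪ A_i] ≤ 2/3 < 1, the complement has P[∩ A_i^c] ≥ 1 − 2/3 = 1/3 > 0, so some outcome avoids every A_i.

12·p = 2/3 ≈ 0.6666667; existence CERTIFIED by the union bound.


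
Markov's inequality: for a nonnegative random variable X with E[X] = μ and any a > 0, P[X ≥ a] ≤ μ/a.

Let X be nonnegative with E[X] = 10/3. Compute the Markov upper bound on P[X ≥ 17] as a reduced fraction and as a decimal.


μ = E[X] = 10/3, a = 17.
Markov: P[X ≥ 17] ≤ μ/a = (10/3)/17 = 10/51.
Numerically: ≈ 0.19608.
(Since a = 17 > μ = 3.33333, the bound 10/51 is < 1 and informative.)

P[X ≥ 17] ≤ 10/51 ≈ 0.19608.


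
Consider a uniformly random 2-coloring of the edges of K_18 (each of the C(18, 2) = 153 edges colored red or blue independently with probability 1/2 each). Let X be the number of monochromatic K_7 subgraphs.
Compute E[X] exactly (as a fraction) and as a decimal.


Let X = Σ_S X_S over the C(18, 7) = 31824 subsets S of size 7, where X_S = 1 if the K_7 on S is monochromatic.
For a fixed S, the K_7 on S has C(7, 2) = 21 edges. P[all 21 edges red] = (1/2)^21, and likewise for blue, so P[monochromatic] = 2·(1/2)^21 = 2^{1 − 21} = 1/1048576.
By linearity: E[X] = C(18, 7) · 2^{1 − 21} = 31824 · 1/1048576 = 1989/65536.
Numerically: E[X] ≈ 0.0303.

E[X] = C(18,7)·2^(1−C(7,2)) = 1989/65536 ≈ 0.0303.


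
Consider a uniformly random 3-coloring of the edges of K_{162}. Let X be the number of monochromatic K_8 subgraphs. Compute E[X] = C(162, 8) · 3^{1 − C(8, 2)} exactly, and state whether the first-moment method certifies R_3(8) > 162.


E[X] = C(162, 8) · 3^{1 − 28} = 9870758125020 · 3^{−27} = 9870758125020/7625597484987.
As a reduced fraction: E[X] = 121861211420/94143178827 ≈ 1.294424.
Is E[X] < 1? NO.
Since E[X] ≥ 1, the first-moment bound is inconclusive at n = 162; it does NOT by itself certify R_3(8) > 162.

E[X] = 121861211420/94143178827 ≈ 1.294424; E[X] ≥ 1; first-moment method inconclusive here.


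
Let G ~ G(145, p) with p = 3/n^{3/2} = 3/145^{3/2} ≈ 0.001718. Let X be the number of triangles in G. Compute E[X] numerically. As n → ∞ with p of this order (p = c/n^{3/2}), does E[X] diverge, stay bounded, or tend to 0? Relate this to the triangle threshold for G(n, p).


Number of potential triangles: C(145, 3) = 497640.
Each occurs with probability p³ ≈ (0.001718)³ ≈ 5.072333e-09.
By linearity: E[X] = C(145, 3)·p³ ≈ 497640 · 5.072333e-09 ≈ 0.0025.
Since α = 3/2 > 1, p = c/n^{3/2} = o(1/n) is below the triangle threshold p ~ 1/n. Asymptotically E[X] ~ (c³/6)·n^{3(1−α)} = (3³/6)·n^{-1.5} → 0, so by Markov's inequality G has no triangles w.h.p.

E[X] ≈ 0.0025; in regime p = Θ(1/n^{3/2}) E[X] tends to 0 (below the triangle threshold p ~ 1/n).


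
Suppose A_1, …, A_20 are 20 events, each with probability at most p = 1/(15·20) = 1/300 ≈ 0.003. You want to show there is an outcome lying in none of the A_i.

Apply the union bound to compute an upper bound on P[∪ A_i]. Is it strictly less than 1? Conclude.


Union bound: P[∪_{i=1}^{20} A_i] ≤ Σ_i P[A_i] ≤ 20·p = 20·(1/300) = 1/15.
Numerically: 1/15 ≈ 0.067.
Is 1/15 < 1? YES.
Since P[∪ A_i] ≤ 1/15 < 1, the complement has P[∩ A_i^c] ≥ 1 − 1/15 = 14/15 > 0, so some outcome avoids every A_i.

20·p = 1/15 ≈ 0.067; existence CERTIFIED by the union bound.


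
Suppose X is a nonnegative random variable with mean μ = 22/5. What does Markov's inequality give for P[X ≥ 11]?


μ = E[X] = 22/5, a = 11.
Markov: P[X ≥ 11] ≤ μ/a = (22/5)/11 = 2/5.
Numerically: ≈ 0.400000.
(Since a = 11 > μ = 4.400000, the bound 2/5 is < 1 and informative.)

P[X ≥ 11] ≤ 2/5 ≈ 0.400000.


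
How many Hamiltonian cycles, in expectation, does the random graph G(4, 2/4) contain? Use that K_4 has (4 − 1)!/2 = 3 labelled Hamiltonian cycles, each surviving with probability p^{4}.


K_4 has (4 − 1)!/2 = 3 labelled Hamiltonian cycles.
For each such Hamiltonian cycle H, let X_H = 1 if all 4 edges of H are present in G. Then P[X_H = 1] = p^{4} = (1/2)^{4} = 1/16.
By linearity of expectation: E[X] = Σ_H E[X_H] = 3 · p^{4} = 3 · 1/16 = 3/16.
Numerically: E[X] ≈ 0.1875.

E[X] = 3 · (1/2)^{4} = 3/16 ≈ 0.1875.


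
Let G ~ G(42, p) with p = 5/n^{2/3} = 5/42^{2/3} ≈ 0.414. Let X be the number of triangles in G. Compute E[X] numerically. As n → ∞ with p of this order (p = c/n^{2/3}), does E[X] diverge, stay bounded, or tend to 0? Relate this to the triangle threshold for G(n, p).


Number of potential triangles: C(42, 3) = 11480.
Each occurs with probability p³ ≈ (0.414)³ ≈ 7.08617e-02.
By linearity: E[X] = C(42, 3)·p³ ≈ 11480 · 7.08617e-02 ≈ 813.492.
Since α = 2/3 < 1, p = c/n^{2/3} ≫ 1/n is above the triangle threshold p ~ 1/n. Asymptotically E[X] ~ (c³/6)·n^{3(1−α)} = (5³/6)·n^{1} → ∞; triangles are abundant w.h.p.

E[X] ≈ 813.492; in regime p = Θ(1/n^{2/3}) E[X] diverges (above the triangle threshold p ~ 1/n).


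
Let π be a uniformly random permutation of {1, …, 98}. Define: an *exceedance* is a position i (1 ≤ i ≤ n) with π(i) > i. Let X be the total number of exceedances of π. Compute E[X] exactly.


Write X = Σ_{i=1}^{98} X_i, where X_i = 1_{π(i) > i}.
For each fixed i, π(i) is uniform over {1, …, 98} (marginal of a uniform permutation), so P[π(i) > i] = (n − i)/n. Summing: Σ_{i=1}^{98} (n − i)/n = (0 + 1 + … + 97)/98 = 98(98 − 1)/(2·98) = (98 − 1)/2.
Hence E[X] = Σ_{i=1}^{98} (98 − i)/98 = 97/2 ≈ 48.500.

E[X] = 97/2 = 48.500.


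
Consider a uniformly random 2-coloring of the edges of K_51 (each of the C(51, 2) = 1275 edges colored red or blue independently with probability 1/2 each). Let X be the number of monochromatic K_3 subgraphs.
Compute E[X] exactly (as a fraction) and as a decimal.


Let X = Σ_S X_S over the C(51, 3) = 20825 subsets S of size 3, where X_S = 1 if the K_3 on S is monochromatic.
For a fixed S, the K_3 on S has C(3, 2) = 3 edges. P[all 3 edges red] = (1/2)^3, and likewise for blue, so P[monochromatic] = 2·(1/2)^3 = 2^{1 − 3} = 1/4.
Summing: E[X] = C(51, 3) · 2^{1 − 3} = 20825 · 1/4 = 20825/4.
Numerically: E[X] ≈ 5206.25000.

E[X] = C(51,3)·2^(1−C(3,2)) = 20825/4 ≈ 5206.25000.


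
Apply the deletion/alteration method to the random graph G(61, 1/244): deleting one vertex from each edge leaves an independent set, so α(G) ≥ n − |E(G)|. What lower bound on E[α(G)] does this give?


E[|E(G)|] = C(61, 2)·p = 1830 · (1/244) = 15/2.
E[α(G)] ≥ n − E[|E(G)|] = 61 − 15/2 = 107/2.
Numerically: ≈ 53.500000.
(This is only a lower bound; the true E[α(G)] may be larger.)

E[α(G)] ≥ 107/2 ≈ 53.500000.


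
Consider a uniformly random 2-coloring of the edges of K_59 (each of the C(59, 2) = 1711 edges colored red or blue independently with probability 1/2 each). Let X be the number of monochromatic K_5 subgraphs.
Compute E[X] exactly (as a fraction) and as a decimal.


Let X = Σ_S X_S over the C(59, 5) = 5006386 subsets S of size 5, where X_S = 1 if the K_5 on S is monochromatic.
For a fixed S, the K_5 on S has C(5, 2) = 10 edges. P[all 10 edges red] = (1/2)^10, and likewise for blue, so P[monochromatic] = 2·(1/2)^10 = 2^{1 − 10} = 1/512.
By linearity: E[X] = C(59, 5) · 2^{1 − 10} = 5006386 · 1/512 = 2503193/256.
Numerically: E[X] ≈ 9778.0977.

E[X] = C(59,5)·2^(1−C(5,2)) = 2503193/256 ≈ 9778.0977.


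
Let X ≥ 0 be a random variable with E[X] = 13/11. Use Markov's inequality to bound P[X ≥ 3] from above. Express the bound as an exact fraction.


μ = E[X] = 13/11, a = 3.
Markov: P[X ≥ 3] ≤ μ/a = (13/11)/3 = 13/33.
Numerically: ≈ 0.3939.
(Since a = 3 > μ = 1.1818, the bound 13/33 is < 1 and informative.)

P[X ≥ 3] ≤ 13/33 ≈ 0.3939.


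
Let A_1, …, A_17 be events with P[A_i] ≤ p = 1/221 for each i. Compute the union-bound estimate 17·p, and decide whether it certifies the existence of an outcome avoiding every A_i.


Union bound: P[∪_{i=1}^{17} A_i] ≤ Σ_i P[A_i] ≤ 17·p = 17·(1/221) = 1/13.
Numerically: 1/13 ≈ 0.0769231.
Is 1/13 < 1? YES.
Since P[∪ A_i] ≤ 1/13 < 1, the complement has P[∩ A_i^c] ≥ 1 − 1/13 = 12/13 > 0, so some outcome avoids every A_i.

17·p = 1/13 ≈ 0.0769231; existence CERTIFIED by the union bound.


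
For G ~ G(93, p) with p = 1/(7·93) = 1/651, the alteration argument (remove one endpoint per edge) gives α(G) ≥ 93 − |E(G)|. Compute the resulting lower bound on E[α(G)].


E[|E(G)|] = C(93, 2)·p = 4278 · (1/651) = 46/7.
E[α(G)] ≥ n − E[|E(G)|] = 93 − 46/7 = 605/7.
Numerically: ≈ 86.4286.
(This is only a lower bound; the true E[α(G)] may be larger.)

E[α(G)] ≥ 605/7 ≈ 86.4286.


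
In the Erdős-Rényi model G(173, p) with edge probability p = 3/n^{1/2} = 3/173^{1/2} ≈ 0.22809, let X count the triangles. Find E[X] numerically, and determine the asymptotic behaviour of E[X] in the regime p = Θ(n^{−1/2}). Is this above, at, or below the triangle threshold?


Number of potential triangles: C(173, 3) = 848046.
Each occurs with probability p³ ≈ (0.22809)³ ≈ 1.1865734e-02.
By linearity: E[X] = C(173, 3)·p³ ≈ 848046 · 1.1865734e-02 ≈ 10062.68828.
Since α = 1/2 < 1, p = c/n^{1/2} ≫ 1/n is above the triangle threshold p ~ 1/n. Asymptotically E[X] ~ (c³/6)·n^{3(1−α)} = (3³/6)·n^{1.5} → ∞; triangles are abundant w.h.p.

E[X] ≈ 10062.68828; in regime p = Θ(1/n^{1/2}) E[X] diverges (above the triangle threshold p ~ 1/n).


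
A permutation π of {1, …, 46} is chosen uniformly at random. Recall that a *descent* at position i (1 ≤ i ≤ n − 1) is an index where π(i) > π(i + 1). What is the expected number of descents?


Write X = Σ X_I over i = 1, …, 45, with X_I the indicator of one descent.
There are 45 indicators.
For each fixed i, the pair (π(i), π(i+1)) is a uniformly random ordered pair of distinct values from {1, …, 46}; by symmetry P[π(i) > π(i+1)] = 1/2.
By linearity: E[X] = 45 · (1/2) = (46 − 1) · (1/2) = 45/2 ≈ 22.500000.

E[X] = 45/2 = 22.500000.


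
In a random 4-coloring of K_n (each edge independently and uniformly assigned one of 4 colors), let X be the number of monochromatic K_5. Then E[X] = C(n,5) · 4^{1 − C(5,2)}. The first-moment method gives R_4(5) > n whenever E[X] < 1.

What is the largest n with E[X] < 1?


We need C(n, 5) · 4^{1 − 10} < 1, i.e. C(n, 5) < 4^{10 − 1} = 262144.
Check values of n near the boundary:
  n = 29: C(29, 5) = 118755; 118755 < 262144? YES
  n = 30: C(30, 5) = 142506; 142506 < 262144? YES
  n = 31: C(31, 5) = 169911; 169911 < 262144? YES
  n = 32: C(32, 5) = 201376; 201376 < 262144? YES
  n = 33: C(33, 5) = 237336; 237336 < 262144? YES
  n = 34: C(34, 5) = 278256; 278256 < 262144? NO
The largest n with C(n, 5) < 262144 is n = 33 (where E[X] = 29667/32768 ≈ 0.90536). Hence R_4(5) > 33, i.e. R_4(5) ≥ 34.

Largest n = 33; hence R_4(5) > 33.


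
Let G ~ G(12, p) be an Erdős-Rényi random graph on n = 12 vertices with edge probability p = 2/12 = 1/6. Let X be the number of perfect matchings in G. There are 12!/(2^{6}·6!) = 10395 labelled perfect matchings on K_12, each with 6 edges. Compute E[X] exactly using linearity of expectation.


K_12 has 12!/(2^{6}·6!) = 10395 labelled perfect matchings.
For each such perfect matching H, let X_H = 1 if all 6 edges of H are present in G. Then P[X_H = 1] = p^{6} = (1/6)^{6} = 1/46656.
Summing the indicators: E[X] = Σ_H E[X_H] = 10395 · p^{6} = 10395 · 1/46656 = 385/1728.
Numerically: E[X] ≈ 0.2228.

E[X] = 10395 · (1/6)^{6} = 385/1728 ≈ 0.2228.


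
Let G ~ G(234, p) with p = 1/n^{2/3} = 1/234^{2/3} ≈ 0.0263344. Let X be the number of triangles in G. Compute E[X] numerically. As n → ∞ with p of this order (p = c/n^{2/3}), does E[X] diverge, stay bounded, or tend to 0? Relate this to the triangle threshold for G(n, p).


Number of potential triangles: C(234, 3) = 2108184.
Each occurs with probability p³ ≈ (0.0263344)³ ≈ 1.82628388e-05.
By linearity: E[X] = C(234, 3)·p³ ≈ 2108184 · 1.82628388e-05 ≈ 38.501425.
Since α = 2/3 < 1, p = c/n^{2/3} ≫ 1/n is above the triangle threshold p ~ 1/n. Asymptotically E[X] ~ (c³/6)·n^{3(1−α)} = (1³/6)·n^{1} → ∞; triangles are abundant w.h.p.

E[X] ≈ 38.501425; in regime p = Θ(1/n^{2/3}) E[X] diverges (above the triangle threshold p ~ 1/n).


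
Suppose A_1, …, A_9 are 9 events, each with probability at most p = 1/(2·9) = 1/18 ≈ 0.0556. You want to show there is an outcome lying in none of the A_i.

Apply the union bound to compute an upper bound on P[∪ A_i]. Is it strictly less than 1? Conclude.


Union bound: P[∪_{i=1}^{9} A_i] ≤ Σ_i P[A_i] ≤ 9·p = 9·(1/18) = 1/2.
Numerically: 1/2 ≈ 0.5000.
Is 1/2 < 1? YES.
Since P[∪ A_i] ≤ 1/2 < 1, the complement has P[∩ A_i^c] ≥ 1 − 1/2 = 1/2 > 0, so some outcome avoids every A_i.

9·p = 1/2 ≈ 0.5000; existence CERTIFIED by the union bound.


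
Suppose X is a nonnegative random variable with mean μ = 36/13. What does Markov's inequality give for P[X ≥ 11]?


μ = E[X] = 36/13, a = 11.
Markov: P[X ≥ 11] ≤ μ/a = (36/13)/11 = 36/143.
Numerically: ≈ 0.252.
(Since a = 11 > μ = 2.769, the bound 36/143 is < 1 and informative.)

P[X ≥ 11] ≤ 36/143 ≈ 0.252.


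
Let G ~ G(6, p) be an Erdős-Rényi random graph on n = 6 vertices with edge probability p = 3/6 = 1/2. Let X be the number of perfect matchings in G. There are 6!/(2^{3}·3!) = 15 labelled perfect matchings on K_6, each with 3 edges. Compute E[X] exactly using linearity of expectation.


K_6 has 6!/(2^{3}·3!) = 15 labelled perfect matchings.
For each such perfect matching H, let X_H = 1 if all 3 edges of H are present in G. Then P[X_H = 1] = p^{3} = (1/2)^{3} = 1/8.
By linearity of expectation: E[X] = Σ_H E[X_H] = 15 · p^{3} = 15 · 1/8 = 15/8.
Numerically: E[X] ≈ 1.875.

E[X] = 15 · (1/2)^{3} = 15/8 ≈ 1.875.


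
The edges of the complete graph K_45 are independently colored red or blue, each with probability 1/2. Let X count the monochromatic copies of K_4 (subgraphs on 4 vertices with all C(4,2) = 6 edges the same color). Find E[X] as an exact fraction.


Let X = Σ_S X_S over the C(45, 4) = 148995 subsets S of size 4, where X_S = 1 if the K_4 on S is monochromatic.
For a fixed S, the K_4 on S has C(4, 2) = 6 edges. P[all 6 edges red] = (1/2)^6, and likewise for blue, so P[monochromatic] = 2·(1/2)^6 = 2^{1 − 6} = 1/32.
Summing: E[X] = C(45, 4) · 2^{1 − 6} = 148995 · 1/32 = 148995/32.
Numerically: E[X] ≈ 4656.0938.

E[X] = C(45,4)·2^(1−C(4,2)) = 148995/32 ≈ 4656.0938.


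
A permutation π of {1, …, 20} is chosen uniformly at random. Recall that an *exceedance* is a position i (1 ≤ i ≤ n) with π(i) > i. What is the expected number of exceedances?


Write X = Σ_{i=1}^{20} X_i, where X_i = 1_{π(i) > i}.
For each fixed i, π(i) is uniform over {1, …, 20} (marginal of a uniform permutation), so P[π(i) > i] = (n − i)/n. Summing: Σ_{i=1}^{20} (n − i)/n = (0 + 1 + … + 19)/20 = 20(20 − 1)/(2·20) = (20 − 1)/2.
Hence E[X] = Σ_{i=1}^{20} (20 − i)/20 = 19/2 ≈ 9.5000.

E[X] = 19/2 = 9.5000.


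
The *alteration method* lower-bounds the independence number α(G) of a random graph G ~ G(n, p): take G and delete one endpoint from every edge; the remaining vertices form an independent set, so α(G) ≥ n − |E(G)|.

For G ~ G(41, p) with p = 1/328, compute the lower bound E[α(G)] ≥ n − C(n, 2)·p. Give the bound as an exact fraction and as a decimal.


E[|E(G)|] = C(41, 2)·p = 820 · (1/328) = 5/2.
E[α(G)] ≥ n − E[|E(G)|] = 41 − 5/2 = 77/2.
Numerically: ≈ 38.5000.
(This is only a lower bound; the true E[α(G)] may be larger.)

E[α(G)] ≥ 77/2 ≈ 38.5000.


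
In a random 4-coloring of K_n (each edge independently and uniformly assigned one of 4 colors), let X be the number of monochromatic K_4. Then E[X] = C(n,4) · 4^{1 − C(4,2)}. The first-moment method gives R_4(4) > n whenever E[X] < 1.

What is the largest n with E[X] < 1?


We need C(n, 4) · 4^{1 − 6} < 1, i.e. C(n, 4) < 4^{6 − 1} = 1024.
Check values of n near the boundary:
  n = 9: C(9, 4) = 126; 126 < 1024? YES
  n = 10: C(10, 4) = 210; 210 < 1024? YES
  n = 11: C(11, 4) = 330; 330 < 1024? YES
  n = 12: C(12, 4) = 495; 495 < 1024? YES
  n = 13: C(13, 4) = 715; 715 < 1024? YES
  n = 14: C(14, 4) = 1001; 1001 < 1024? YES
  n = 15: C(15, 4) = 1365; 1365 < 1024? NO
  n = 16: C(16, 4) = 1820; 1820 < 1024? NO
The largest n with C(n, 4) < 1024 is n = 14 (where E[X] = 1001/1024 ≈ 0.97754). Hence R_4(4) > 14, i.e. R_4(4) ≥ 15.

Largest n = 14; hence R_4(4) > 14.


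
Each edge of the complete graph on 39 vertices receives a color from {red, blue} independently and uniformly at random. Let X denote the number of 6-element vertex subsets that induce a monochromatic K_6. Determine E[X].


Let X = Σ_S X_S over the C(39, 6) = 3262623 subsets S of size 6, where X_S = 1 if the K_6 on S is monochromatic.
For a fixed S, the K_6 on S has C(6, 2) = 15 edges. P[all 15 edges red] = (1/2)^15, and likewise for blue, so P[monochromatic] = 2·(1/2)^15 = 2^{1 − 15} = 1/16384.
By linearity: E[X] = C(39, 6) · 2^{1 − 15} = 3262623 · 1/16384 = 3262623/16384.
Numerically: E[X] ≈ 199.135.

E[X] = C(39,6)·2^(1−C(6,2)) = 3262623/16384 ≈ 199.135.


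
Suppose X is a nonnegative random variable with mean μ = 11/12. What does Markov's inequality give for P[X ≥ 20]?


μ = E[X] = 11/12, a = 20.
Markov: P[X ≥ 20] ≤ μ/a = (11/12)/20 = 11/240.
Numerically: ≈ 0.0458.
(Since a = 20 > μ = 0.9167, the bound 11/240 is < 1 and informative.)

P[X ≥ 20] ≤ 11/240 ≈ 0.0458.


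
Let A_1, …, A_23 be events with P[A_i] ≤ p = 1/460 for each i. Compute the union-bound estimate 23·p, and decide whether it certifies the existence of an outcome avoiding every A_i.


Union bound: P[∪_{i=1}^{23} A_i] ≤ Σ_i P[A_i] ≤ 23·p = 23·(1/460) = 1/20.
Numerically: 1/20 ≈ 0.0500.
Is 1/20 < 1? YES.
Since P[∪ A_i] ≤ 1/20 < 1, the complement has P[∩ A_i^c] ≥ 1 − 1/20 = 19/20 > 0, so some outcome avoids every A_i.

23·p = 1/20 ≈ 0.0500; existence CERTIFIED by the union bound.


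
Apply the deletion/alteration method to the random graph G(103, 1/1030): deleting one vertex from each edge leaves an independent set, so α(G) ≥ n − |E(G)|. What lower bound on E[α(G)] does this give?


E[|E(G)|] = C(103, 2)·p = 5253 · (1/1030) = 51/10.
E[α(G)] ≥ n − E[|E(G)|] = 103 − 51/10 = 979/10.
Numerically: ≈ 97.900.
(This is only a lower bound; the true E[α(G)] may be larger.)

E[α(G)] ≥ 979/10 ≈ 97.900.


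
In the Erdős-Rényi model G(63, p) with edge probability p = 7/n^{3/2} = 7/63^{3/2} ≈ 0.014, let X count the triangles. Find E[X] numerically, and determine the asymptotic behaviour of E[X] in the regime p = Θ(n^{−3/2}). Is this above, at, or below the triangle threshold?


Number of potential triangles: C(63, 3) = 39711.
Each occurs with probability p³ ≈ (0.014)³ ≈ 2.743226e-06.
By linearity: E[X] = C(63, 3)·p³ ≈ 39711 · 2.743226e-06 ≈ 0.1089.
Since α = 3/2 > 1, p = c/n^{3/2} = o(1/n) is below the triangle threshold p ~ 1/n. Asymptotically E[X] ~ (c³/6)·n^{3(1−α)} = (7³/6)·n^{-1.5} → 0, so by Markov's inequality G has no triangles w.h.p.

E[X] ≈ 0.1089; in regime p = Θ(1/n^{3/2}) E[X] tends to 0 (below the triangle threshold p ~ 1/n).


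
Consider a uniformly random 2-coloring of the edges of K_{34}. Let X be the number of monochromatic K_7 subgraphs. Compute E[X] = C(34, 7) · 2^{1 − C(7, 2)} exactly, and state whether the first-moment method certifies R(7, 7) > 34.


E[X] = C(34, 7) · 2^{1 − 21} = 5379616 · 2^{−20} = 5379616/1048576.
As a reduced fraction: E[X] = 168113/32768 ≈ 5.1304016.
Is E[X] < 1? NO.
Since E[X] ≥ 1, the first-moment bound is inconclusive at n = 34; it does NOT by itself certify R(7, 7) > 34.

E[X] = 168113/32768 ≈ 5.1304016; E[X] ≥ 1; first-moment method inconclusive here.


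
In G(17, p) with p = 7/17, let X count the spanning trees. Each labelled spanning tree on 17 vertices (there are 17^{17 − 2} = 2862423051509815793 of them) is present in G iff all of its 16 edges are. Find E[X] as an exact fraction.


K_17 has 17^{17 − 2} = 2862423051509815793 labelled spanning trees.
For each such spanning tree H, let X_H = 1 if all 16 edges of H are present in G. Then P[X_H = 1] = p^{16} = (7/17)^{16} = 33232930569601/48661191875666868481.
By linearity of expectation: E[X] = Σ_H E[X_H] = 2862423051509815793 · p^{16} = 2862423051509815793 · 33232930569601/48661191875666868481 = 33232930569601/17.
Numerically: E[X] ≈ 1.95488e+12.

E[X] = 2862423051509815793 · (7/17)^{16} = 33232930569601/17 ≈ 1.95488e+12.


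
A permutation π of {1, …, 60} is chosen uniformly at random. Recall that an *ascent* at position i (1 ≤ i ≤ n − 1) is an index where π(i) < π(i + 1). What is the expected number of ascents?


Write X = Σ X_I over i = 1, …, 59, with X_I the indicator of one ascent.
There are 59 indicators.
For each fixed i, the pair (π(i), π(i+1)) is a uniformly random ordered pair of distinct values from {1, …, 60}; by symmetry P[π(i) < π(i+1)] = 1/2.
By linearity: E[X] = 59 · (1/2) = (60 − 1) · (1/2) = 59/2 ≈ 29.500.

E[X] = 59/2 = 29.500.


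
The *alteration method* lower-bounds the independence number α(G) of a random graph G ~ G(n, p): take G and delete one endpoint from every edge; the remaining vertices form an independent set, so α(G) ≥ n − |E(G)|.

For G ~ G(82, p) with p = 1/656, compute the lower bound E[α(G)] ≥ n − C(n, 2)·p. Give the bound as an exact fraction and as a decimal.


E[|E(G)|] = C(82, 2)·p = 3321 · (1/656) = 81/16.
E[α(G)] ≥ n − E[|E(G)|] = 82 − 81/16 = 1231/16.
Numerically: ≈ 76.938.
(This is only a lower bound; the true E[α(G)] may be larger.)

E[α(G)] ≥ 1231/16 ≈ 76.938.


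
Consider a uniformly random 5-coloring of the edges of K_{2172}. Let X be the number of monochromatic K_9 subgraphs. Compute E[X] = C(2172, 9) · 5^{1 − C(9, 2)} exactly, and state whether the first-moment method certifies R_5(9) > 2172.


E[X] = C(2172, 9) · 5^{1 − 36} = 2915866900084148060642020 · 5^{−35} = 2915866900084148060642020/2910383045673370361328125.
As a reduced fraction: E[X] = 583173380016829612128404/582076609134674072265625 ≈ 1.002.
Is E[X] < 1? NO.
Since E[X] ≥ 1, the first-moment bound is inconclusive at n = 2172; it does NOT by itself certify R_5(9) > 2172.

E[X] = 583173380016829612128404/582076609134674072265625 ≈ 1.002; E[X] ≥ 1; first-moment method inconclusive here.
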